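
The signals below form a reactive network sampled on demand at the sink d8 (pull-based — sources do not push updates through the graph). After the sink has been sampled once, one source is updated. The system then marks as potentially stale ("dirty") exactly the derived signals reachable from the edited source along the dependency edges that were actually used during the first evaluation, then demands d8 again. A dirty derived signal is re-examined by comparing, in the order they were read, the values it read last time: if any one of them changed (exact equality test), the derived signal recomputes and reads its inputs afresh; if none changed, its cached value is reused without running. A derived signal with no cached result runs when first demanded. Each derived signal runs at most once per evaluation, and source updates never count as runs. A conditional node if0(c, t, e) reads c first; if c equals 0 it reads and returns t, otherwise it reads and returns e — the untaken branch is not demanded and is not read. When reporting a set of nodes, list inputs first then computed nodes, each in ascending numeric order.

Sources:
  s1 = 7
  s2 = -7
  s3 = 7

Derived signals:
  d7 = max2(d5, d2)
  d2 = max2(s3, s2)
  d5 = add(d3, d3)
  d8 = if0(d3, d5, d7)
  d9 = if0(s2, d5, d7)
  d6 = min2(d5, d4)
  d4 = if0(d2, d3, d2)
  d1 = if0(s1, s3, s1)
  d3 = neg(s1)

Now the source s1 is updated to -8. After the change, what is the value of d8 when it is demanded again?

d8 now evaluates to 16.

Initial pass — values computed on the first demand:
  d2 = max2(7, -7) = 7
  d3 = neg(7) = -7
  d5 = add(-7, -7) = -14
  d7 = max2(-14, 7) = 7
  d8 = if0(d3=-7 -> else branch d7) = 7

Second demand — change propagation:
  d3: re-runs because s1 7->-8; new result 8.
  d5: re-runs because d3 -7->8; d3 -7->8; new result 16.
  d7: re-runs because d5 -14->16; new result 16.
  d8: re-runs because d3 -7->8; d7 7->16; new result 16.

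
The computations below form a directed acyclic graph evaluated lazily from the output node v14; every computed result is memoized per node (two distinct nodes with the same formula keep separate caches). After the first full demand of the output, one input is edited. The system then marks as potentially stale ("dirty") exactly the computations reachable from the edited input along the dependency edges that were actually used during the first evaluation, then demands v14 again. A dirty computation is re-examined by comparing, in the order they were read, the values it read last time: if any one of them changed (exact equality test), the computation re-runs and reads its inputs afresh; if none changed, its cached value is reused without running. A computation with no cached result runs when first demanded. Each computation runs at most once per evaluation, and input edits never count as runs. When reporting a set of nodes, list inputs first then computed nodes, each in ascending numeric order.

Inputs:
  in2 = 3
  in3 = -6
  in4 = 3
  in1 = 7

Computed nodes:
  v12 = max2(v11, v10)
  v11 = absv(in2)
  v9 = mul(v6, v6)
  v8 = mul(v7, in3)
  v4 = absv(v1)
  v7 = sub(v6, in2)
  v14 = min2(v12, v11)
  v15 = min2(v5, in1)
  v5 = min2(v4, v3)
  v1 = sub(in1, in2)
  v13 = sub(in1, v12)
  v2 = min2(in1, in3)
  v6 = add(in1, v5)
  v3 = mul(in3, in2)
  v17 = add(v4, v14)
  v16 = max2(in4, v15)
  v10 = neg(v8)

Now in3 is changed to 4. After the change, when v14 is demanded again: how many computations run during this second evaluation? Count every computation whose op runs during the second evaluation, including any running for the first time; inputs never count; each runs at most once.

First demand of the output computes:
  v1 = sub(7, 3) = 4
  v3 = mul(-6, 3) = -18
  v4 = absv(4) = 4
  v5 = min2(4, -18) = -18
  v6 = add(7, -18) = -11
  v7 = sub(-11, 3) = -14
  v8 = mul(-14, -6) = 84
  v10 = neg(84) = -84
  v11 = absv(3) = 3
  v12 = max2(3, -84) = 3
  v14 = min2(3, 3) = 3

After the edit, cleaning proceeds:
  v3: a read changed (in3 -6->4) — executes, giving 12.
  v5: a read changed (v3 -18->12) — executes, giving 4.
  v6: a read changed (v5 -18->4) — executes, giving 11.
  v7: a read changed (v6 -11->11) — executes, giving 8.
  v8: a read changed (v7 -14->8; in3 -6->4) — executes, giving 32.
  v10: a read changed (v8 84->32) — executes, giving -32.
  v12: a read changed (v10 -84->-32) — executes, giving 3 — identical to its old value.
  v14: dirty, but its reads are unchanged (v12 unchanged, v11 unchanged); cached 3 stands.

Note the absorption at v12: it re-runs yet its value is the same, leaving the output's value untouched.

7 computations run: v3, v5, v6, v7, v8, v10, v12.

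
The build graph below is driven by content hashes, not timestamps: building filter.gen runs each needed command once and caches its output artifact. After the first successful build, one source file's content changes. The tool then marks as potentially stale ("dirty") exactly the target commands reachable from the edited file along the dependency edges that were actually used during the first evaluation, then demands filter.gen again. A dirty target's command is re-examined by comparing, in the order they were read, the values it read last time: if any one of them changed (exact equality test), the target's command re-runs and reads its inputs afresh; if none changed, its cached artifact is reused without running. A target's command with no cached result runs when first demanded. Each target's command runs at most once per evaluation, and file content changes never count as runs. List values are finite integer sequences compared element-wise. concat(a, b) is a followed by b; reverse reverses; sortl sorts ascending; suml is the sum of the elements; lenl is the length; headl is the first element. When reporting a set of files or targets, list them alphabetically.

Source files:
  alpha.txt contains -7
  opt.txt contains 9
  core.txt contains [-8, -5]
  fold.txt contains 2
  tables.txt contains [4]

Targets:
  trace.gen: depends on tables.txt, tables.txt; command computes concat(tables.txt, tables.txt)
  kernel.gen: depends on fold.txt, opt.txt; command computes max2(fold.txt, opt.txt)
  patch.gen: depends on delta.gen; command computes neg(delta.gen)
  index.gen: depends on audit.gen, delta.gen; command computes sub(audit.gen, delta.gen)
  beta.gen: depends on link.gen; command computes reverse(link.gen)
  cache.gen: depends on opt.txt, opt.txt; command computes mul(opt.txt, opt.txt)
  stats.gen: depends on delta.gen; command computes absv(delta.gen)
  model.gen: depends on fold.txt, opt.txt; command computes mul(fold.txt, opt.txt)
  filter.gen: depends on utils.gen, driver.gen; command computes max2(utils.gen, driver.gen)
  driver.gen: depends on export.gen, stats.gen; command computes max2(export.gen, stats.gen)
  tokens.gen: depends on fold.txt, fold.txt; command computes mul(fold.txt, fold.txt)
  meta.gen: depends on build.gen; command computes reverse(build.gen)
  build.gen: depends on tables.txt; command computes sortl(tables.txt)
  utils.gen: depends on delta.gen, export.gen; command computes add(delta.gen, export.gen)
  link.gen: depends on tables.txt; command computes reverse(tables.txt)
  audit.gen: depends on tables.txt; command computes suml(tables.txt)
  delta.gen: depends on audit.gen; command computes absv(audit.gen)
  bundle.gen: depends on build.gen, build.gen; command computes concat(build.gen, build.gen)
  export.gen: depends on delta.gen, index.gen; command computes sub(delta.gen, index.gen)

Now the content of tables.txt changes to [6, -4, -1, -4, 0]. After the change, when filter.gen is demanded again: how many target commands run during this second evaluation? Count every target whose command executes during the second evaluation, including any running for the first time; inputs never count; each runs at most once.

Initial pass — values computed on the first demand:
  audit.gen = suml([4]) = 4
  delta.gen = absv(4) = 4
  index.gen = sub(4, 4) = 0
  export.gen = sub(4, 0) = 4
  stats.gen = absv(4) = 4
  driver.gen = max2(4, 4) = 4
  utils.gen = add(4, 4) = 8
  filter.gen = max2(8, 4) = 8

Second demand — change propagation:
  audit.gen: re-runs because tables.txt [4]->[6, -4, -1, -4, 0]; new result -3.
  delta.gen: re-runs because audit.gen 4->-3; new result 3.
  index.gen: re-runs because audit.gen 4->-3; delta.gen 4->3; new result -6.
  export.gen: re-runs because delta.gen 4->3; index.gen 0->-6; new result 9.
  stats.gen: re-runs because delta.gen 4->3; new result 3.
  driver.gen: re-runs because export.gen 4->9; stats.gen 4->3; new result 9.
  utils.gen: re-runs because delta.gen 4->3; export.gen 4->9; new result 12.
  filter.gen: re-runs because utils.gen 8->12; driver.gen 4->9; new result 12.

Run set: audit.gen, delta.gen, driver.gen, export.gen, filter.gen, index.gen, stats.gen, utils.gen (8 run).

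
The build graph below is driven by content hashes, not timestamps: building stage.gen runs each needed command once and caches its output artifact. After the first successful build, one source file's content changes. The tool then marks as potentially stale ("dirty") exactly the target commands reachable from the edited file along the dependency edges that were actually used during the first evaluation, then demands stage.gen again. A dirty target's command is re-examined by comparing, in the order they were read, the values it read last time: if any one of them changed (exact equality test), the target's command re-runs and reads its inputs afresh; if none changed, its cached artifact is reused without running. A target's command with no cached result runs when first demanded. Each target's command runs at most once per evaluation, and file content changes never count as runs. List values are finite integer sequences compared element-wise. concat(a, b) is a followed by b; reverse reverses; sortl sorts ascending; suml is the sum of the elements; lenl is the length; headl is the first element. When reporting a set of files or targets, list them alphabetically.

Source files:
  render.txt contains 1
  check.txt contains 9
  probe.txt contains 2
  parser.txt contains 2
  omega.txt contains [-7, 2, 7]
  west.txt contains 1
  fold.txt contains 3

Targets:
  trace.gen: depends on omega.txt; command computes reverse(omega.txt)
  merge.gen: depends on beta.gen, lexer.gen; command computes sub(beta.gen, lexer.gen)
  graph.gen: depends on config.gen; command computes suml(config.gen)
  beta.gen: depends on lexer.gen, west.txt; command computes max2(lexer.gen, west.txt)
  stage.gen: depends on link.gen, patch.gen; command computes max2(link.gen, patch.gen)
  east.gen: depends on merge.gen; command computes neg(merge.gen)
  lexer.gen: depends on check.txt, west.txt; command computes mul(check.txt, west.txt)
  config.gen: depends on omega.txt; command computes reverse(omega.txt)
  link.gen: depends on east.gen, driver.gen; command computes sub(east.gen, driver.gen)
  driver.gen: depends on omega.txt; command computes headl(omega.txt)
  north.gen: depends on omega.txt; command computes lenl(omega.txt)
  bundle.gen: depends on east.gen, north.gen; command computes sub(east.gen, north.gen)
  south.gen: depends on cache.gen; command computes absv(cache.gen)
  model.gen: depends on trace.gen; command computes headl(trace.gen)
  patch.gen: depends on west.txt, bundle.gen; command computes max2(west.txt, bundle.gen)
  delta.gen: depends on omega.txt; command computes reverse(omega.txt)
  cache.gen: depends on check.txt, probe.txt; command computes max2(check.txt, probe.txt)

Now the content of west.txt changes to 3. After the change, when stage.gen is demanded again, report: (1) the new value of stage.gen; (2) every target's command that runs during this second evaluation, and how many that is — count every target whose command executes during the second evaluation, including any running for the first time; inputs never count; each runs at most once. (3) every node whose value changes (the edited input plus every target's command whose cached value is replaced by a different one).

Initial pass — values computed on the first demand:
  driver.gen = headl([-7, 2, 7]) = -7
  lexer.gen = mul(9, 1) = 9
  beta.gen = max2(9, 1) = 9
  merge.gen = sub(9, 9) = 0
  east.gen = neg(0) = 0
  link.gen = sub(0, -7) = 7
  north.gen = lenl([-7, 2, 7]) = 3
  bundle.gen = sub(0, 3) = -3
  patch.gen = max2(1, -3) = 1
  stage.gen = max2(7, 1) = 7

Second demand — change propagation:
  lexer.gen: re-runs because west.txt 1->3; new result 27.
  beta.gen: re-runs because lexer.gen 9->27; west.txt 1->3; new result 27.
  merge.gen: re-runs because beta.gen 9->27; lexer.gen 9->27; new result 0 (unchanged).
  east.gen: re-examined; everything it read last time is the same (merge.gen unchanged) — cache 0 kept, no run.
  bundle.gen: re-examined; everything it read last time is the same (east.gen unchanged, north.gen unchanged) — cache -3 kept, no run.
  link.gen: re-examined; everything it read last time is the same (east.gen unchanged, driver.gen unchanged) — cache 7 kept, no run.
  patch.gen: re-runs because west.txt 1->3; new result 3.
  stage.gen: re-runs because patch.gen 1->3; new result 7 (unchanged).

The important point: at east.gen every value read last time is unchanged, so the dirty flag clears without a run.

stage.gen now evaluates to 7.
Run set: beta.gen, lexer.gen, merge.gen, patch.gen, stage.gen (5 run).
Changed values: beta.gen, lexer.gen, patch.gen, west.txt.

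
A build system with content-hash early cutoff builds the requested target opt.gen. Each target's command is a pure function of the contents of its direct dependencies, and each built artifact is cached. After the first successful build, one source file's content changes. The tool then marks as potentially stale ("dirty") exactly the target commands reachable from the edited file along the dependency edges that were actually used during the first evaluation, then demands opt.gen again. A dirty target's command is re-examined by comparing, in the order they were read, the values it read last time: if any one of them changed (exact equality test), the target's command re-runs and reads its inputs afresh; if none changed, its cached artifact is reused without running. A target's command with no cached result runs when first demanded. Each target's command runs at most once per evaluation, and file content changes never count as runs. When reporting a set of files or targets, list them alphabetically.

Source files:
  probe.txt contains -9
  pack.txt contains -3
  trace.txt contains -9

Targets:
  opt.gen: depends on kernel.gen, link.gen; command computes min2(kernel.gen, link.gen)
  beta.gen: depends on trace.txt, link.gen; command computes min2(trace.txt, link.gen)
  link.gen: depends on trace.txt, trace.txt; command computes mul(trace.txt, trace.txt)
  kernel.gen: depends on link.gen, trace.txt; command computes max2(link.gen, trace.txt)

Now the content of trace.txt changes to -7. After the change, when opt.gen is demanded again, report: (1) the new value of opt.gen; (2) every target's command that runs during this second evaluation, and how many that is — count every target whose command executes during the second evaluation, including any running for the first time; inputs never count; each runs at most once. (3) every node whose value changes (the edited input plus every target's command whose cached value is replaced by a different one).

First evaluation (everything demanded from the output):
  link.gen = mul(-9, -9) = 81
  kernel.gen = max2(81, -9) = 81
  opt.gen = min2(81, 81) = 81

Propagation after the edit:
  link.gen: runs — trace.txt -9->-7; trace.txt -9->-7; result 49.
  kernel.gen: runs — link.gen 81->49; trace.txt -9->-7; result 49.
  opt.gen: runs — kernel.gen 81->49; link.gen 81->49; result 49.

New value of opt.gen: 49.
Target commands that run: kernel.gen, link.gen, opt.gen — 3 in total.
Values that change: kernel.gen, link.gen, opt.gen, trace.txt.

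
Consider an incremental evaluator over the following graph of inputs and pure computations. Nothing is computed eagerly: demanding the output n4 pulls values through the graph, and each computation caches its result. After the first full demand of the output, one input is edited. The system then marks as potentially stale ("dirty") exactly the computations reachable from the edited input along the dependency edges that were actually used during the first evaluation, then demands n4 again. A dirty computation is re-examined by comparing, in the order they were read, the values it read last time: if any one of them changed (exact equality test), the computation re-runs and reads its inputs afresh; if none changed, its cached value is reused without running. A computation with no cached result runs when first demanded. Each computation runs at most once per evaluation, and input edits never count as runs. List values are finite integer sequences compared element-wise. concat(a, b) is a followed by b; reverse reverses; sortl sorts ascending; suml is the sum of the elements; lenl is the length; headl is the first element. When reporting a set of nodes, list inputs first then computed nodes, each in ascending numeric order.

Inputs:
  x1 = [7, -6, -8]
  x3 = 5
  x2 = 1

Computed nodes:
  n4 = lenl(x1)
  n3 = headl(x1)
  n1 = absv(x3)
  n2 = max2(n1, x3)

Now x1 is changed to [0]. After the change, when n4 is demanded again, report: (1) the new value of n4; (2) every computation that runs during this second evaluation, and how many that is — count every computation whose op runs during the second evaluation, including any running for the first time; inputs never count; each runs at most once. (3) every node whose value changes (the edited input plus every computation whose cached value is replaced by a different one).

Initial pass — values computed on the first demand:
  n4 = lenl([7, -6, -8]) = 3

Second demand — change propagation:
  n4: re-runs because x1 [7, -6, -8]->[0]; new result 1.

n4 now evaluates to 1.
Run set: n4 (1 run).
Changed values: x1, n4.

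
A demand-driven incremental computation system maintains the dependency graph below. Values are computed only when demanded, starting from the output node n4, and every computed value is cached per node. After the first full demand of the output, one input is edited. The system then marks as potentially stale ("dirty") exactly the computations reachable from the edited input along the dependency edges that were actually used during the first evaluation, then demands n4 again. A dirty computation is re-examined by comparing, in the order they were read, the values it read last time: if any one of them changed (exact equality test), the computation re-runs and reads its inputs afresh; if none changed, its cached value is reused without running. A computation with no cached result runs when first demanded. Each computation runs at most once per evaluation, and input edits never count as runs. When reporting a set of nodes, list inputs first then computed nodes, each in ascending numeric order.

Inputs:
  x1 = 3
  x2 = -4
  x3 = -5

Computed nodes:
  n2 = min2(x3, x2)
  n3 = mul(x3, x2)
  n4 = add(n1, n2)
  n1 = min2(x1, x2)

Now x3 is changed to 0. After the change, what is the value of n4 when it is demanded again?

First evaluation (everything demanded from the output):
  n1 = min2(3, -4) = -4
  n2 = min2(-5, -4) = -5
  n4 = add(-4, -5) = -9

Propagation after the edit:
  n2: runs — x3 -5->0; result -4.
  n4: runs — n2 -5->-4; result -8.

New value of n4: -8.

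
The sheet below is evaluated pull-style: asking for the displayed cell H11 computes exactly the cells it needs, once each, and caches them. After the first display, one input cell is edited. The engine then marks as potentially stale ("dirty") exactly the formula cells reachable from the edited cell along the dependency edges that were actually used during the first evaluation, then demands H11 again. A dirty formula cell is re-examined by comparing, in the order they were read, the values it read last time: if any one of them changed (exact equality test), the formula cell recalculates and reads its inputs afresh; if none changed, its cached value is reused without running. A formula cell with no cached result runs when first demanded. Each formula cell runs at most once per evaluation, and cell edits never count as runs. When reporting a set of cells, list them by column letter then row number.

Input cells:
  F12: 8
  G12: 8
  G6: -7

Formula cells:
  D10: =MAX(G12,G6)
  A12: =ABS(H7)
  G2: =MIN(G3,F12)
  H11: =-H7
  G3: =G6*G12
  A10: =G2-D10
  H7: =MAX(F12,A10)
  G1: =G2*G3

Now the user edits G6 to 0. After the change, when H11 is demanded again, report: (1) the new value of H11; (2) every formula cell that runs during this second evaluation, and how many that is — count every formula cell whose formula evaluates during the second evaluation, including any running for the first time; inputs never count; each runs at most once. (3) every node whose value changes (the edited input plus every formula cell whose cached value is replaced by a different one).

First demand of the output computes:
  D10 = MAX(8, -7) = 8
  G3 = -7 * 8 = -56
  G2 = MIN(-56, 8) = -56
  A10 = -56 - 8 = -64
  H7 = MAX(8, -64) = 8
  H11 = -(8) = -8

After the edit, cleaning proceeds:
  D10: a read changed (G6 -7->0) — executes, giving 8 — identical to its old value.
  G3: a read changed (G6 -7->0) — executes, giving 0.
  G2: a read changed (G3 -56->0) — executes, giving 0.
  A10: a read changed (G2 -56->0) — executes, giving -8.
  H7: a read changed (A10 -64->-8) — executes, giving 8 — identical to its old value.
  H11: dirty, but its reads are unchanged (H7 unchanged); cached -8 stands.

Note where the cutoff bites: H11 is checked, finds nothing changed, and keeps its cache.

Demanding H11 again yields -8.
5 formula cells run: A10, D10, G2, G3, H7.
The nodes whose values change: A10, G2, G3, G6.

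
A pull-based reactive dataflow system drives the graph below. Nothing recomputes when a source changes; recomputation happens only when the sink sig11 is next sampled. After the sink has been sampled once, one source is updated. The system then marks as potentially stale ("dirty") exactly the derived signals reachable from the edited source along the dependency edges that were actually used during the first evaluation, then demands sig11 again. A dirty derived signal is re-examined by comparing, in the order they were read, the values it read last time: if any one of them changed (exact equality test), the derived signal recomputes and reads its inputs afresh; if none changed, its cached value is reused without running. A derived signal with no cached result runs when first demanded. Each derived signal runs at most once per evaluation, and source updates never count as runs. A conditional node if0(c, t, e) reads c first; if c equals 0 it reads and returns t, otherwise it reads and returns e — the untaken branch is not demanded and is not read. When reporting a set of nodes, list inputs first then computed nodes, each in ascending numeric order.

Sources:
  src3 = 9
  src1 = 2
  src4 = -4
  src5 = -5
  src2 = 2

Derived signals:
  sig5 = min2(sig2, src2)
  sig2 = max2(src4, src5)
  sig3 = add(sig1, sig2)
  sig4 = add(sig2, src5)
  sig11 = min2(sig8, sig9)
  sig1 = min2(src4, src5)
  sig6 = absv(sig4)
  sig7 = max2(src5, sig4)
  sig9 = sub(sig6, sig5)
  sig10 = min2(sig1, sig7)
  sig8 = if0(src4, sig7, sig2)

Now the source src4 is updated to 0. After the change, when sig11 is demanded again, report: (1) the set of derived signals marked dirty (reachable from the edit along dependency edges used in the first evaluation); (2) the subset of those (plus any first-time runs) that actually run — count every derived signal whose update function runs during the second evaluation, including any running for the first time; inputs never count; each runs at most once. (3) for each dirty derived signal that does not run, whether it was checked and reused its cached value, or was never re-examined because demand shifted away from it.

First evaluation (everything demanded from the output):
  sig2 = max2(-4, -5) = -4
  sig4 = add(-4, -5) = -9
  sig5 = min2(-4, 2) = -4
  sig6 = absv(-9) = 9
  sig8 = if0(src4=-4 -> else branch sig2) = -4
  sig9 = sub(9, -4) = 13
  sig11 = min2(-4, 13) = -4

Propagation after the edit:
  sig2: runs — src4 -4->0; result 0.
  sig4: runs — sig2 -4->0; result -5.
  sig5: runs — sig2 -4->0; result 0.
  sig6: runs — sig4 -9->-5; result 5.
  sig7: demanded for the first time — runs, produces -5.
  sig8: runs — src4 -4->0; sig2 -4->0; result -5.
  sig9: runs — sig6 9->5; sig5 -4->0; result 5.
  sig11: runs — sig8 -4->-5; sig9 13->5; result -5.

Key observation: a condition flipped, so demand reaches new nodes — sig7 runs for the first time.

Marked dirty: sig2, sig4, sig5, sig6, sig8, sig9, sig11.
Derived signals that run: sig2, sig4, sig5, sig6, sig7, sig8, sig9, sig11 — 8 in total.
Every dirty derived signal ran.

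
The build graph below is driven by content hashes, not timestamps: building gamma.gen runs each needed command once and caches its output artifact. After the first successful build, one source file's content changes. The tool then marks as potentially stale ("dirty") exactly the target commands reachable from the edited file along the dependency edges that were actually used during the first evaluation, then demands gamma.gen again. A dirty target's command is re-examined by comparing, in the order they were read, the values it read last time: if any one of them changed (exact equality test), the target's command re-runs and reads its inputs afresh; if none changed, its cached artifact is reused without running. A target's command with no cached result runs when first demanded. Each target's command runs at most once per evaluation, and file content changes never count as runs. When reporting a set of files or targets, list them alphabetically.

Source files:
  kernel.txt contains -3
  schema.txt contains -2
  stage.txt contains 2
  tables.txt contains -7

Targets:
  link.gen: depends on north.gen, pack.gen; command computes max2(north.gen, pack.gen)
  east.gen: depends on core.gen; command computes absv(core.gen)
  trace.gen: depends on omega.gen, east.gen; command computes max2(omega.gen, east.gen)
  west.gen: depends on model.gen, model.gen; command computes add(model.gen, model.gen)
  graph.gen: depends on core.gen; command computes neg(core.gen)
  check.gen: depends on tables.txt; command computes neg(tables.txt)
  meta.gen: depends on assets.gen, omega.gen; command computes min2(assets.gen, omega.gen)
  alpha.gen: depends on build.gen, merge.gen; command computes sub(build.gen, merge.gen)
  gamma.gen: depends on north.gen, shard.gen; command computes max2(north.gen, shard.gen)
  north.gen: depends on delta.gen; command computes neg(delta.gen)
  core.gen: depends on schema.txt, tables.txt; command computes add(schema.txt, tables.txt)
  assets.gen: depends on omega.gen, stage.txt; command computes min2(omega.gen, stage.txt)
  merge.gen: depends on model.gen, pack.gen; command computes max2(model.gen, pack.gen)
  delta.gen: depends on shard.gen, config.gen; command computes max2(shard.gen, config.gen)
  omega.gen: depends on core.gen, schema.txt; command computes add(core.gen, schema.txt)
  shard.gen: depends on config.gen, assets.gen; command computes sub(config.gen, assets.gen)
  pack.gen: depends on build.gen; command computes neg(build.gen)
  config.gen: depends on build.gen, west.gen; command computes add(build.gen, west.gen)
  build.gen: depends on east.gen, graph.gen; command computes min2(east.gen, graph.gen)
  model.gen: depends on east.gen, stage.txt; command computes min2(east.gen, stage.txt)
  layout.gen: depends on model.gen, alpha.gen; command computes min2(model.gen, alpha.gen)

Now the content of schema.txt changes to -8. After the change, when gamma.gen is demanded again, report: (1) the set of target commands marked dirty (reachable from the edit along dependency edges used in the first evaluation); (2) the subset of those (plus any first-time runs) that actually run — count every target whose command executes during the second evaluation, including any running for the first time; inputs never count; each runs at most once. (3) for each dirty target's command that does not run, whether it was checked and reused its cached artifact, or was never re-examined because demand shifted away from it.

Initial pass — values computed on the first demand:
  core.gen = add(-2, -7) = -9
  east.gen = absv(-9) = 9
  graph.gen = neg(-9) = 9
  build.gen = min2(9, 9) = 9
  model.gen = min2(9, 2) = 2
  omega.gen = add(-9, -2) = -11
  assets.gen = min2(-11, 2) = -11
  west.gen = add(2, 2) = 4
  config.gen = add(9, 4) = 13
  shard.gen = sub(13, -11) = 24
  delta.gen = max2(24, 13) = 24
  north.gen = neg(24) = -24
  gamma.gen = max2(-24, 24) = 24

Second demand — change propagation:
  core.gen: re-runs because schema.txt -2->-8; new result -15.
  east.gen: re-runs because core.gen -9->-15; new result 15.
  graph.gen: re-runs because core.gen -9->-15; new result 15.
  build.gen: re-runs because east.gen 9->15; graph.gen 9->15; new result 15.
  model.gen: re-runs because east.gen 9->15; new result 2 (unchanged).
  omega.gen: re-runs because core.gen -9->-15; schema.txt -2->-8; new result -23.
  assets.gen: re-runs because omega.gen -11->-23; new result -23.
  west.gen: re-examined; everything it read last time is the same (model.gen unchanged, model.gen unchanged) — cache 4 kept, no run.
  config.gen: re-runs because build.gen 9->15; new result 19.
  shard.gen: re-runs because config.gen 13->19; assets.gen -11->-23; new result 42.
  delta.gen: re-runs because shard.gen 24->42; config.gen 13->19; new result 42.
  north.gen: re-runs because delta.gen 24->42; new result -42.
  gamma.gen: re-runs because north.gen -24->-42; shard.gen 24->42; new result 42.

The important point: at west.gen every value read last time is unchanged, so the dirty flag clears without a run.

Dirty set: assets.gen, build.gen, config.gen, core.gen, delta.gen, east.gen, gamma.gen, graph.gen, model.gen, north.gen, omega.gen, shard.gen, west.gen.
Run set: assets.gen, build.gen, config.gen, core.gen, delta.gen, east.gen, gamma.gen, graph.gen, model.gen, north.gen, omega.gen, shard.gen (12 run).
Re-examined without running (cache reused): west.gen.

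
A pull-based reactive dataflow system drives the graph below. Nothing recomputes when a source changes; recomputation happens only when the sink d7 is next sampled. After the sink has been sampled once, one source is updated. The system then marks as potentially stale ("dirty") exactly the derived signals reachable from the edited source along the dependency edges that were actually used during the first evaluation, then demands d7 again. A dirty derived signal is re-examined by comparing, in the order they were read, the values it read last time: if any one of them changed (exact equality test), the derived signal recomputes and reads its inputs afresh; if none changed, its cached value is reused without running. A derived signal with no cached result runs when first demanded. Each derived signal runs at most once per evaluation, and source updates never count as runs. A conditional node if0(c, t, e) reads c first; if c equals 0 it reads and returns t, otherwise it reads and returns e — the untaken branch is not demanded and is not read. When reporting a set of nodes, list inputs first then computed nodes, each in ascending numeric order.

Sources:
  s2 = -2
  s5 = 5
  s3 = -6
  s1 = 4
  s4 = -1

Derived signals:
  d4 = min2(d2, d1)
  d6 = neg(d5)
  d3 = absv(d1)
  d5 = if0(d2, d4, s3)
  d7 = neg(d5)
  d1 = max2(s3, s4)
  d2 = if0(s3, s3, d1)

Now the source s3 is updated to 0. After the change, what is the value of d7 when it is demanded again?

New value of d7: 0.
Key observation: a condition flipped, so demand reaches new nodes — d4 runs for the first time.

First evaluation (everything demanded from the output):
  d1 = max2(-6, -1) = -1
  d2 = if0(s3=-6 -> else branch d1) = -1
  d5 = if0(d2=-1 -> else branch s3) = -6
  d7 = neg(-6) = 6

Propagation after the edit:
  d1: runs — s3 -6->0; result 0.
  d2: runs — s3 -6->0; d1 -1->0; result 0.
  d4: demanded for the first time — runs, produces 0.
  d5: runs — d2 -1->0; s3 -6->0; result 0.
  d7: runs — d5 -6->0; result 0.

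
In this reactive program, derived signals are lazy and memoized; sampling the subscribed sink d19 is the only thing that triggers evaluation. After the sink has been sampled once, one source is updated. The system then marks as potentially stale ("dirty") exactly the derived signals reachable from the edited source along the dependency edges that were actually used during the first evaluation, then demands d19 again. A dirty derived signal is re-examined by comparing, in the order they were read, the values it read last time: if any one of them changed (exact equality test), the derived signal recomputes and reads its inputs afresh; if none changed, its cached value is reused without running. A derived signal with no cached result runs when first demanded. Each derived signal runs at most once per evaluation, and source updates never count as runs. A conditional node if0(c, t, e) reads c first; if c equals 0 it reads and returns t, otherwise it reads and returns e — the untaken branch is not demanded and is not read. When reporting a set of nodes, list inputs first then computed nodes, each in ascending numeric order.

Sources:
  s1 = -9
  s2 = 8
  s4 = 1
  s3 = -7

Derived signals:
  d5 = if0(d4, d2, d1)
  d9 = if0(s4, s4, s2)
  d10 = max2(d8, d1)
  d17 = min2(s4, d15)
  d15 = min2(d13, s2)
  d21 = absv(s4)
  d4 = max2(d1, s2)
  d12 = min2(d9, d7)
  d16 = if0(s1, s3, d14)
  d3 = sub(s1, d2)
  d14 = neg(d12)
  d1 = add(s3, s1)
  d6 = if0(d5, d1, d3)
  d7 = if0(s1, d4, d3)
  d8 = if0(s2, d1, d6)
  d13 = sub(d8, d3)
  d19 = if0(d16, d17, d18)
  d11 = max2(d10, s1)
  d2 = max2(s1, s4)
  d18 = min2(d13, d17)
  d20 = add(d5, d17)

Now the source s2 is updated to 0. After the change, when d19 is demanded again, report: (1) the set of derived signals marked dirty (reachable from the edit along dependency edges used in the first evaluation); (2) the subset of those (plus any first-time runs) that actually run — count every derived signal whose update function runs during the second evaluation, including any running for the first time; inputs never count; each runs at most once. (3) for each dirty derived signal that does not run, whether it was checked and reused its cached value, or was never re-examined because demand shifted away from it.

First demand of the output computes:
  d1 = add(-7, -9) = -16
  d2 = max2(-9, 1) = 1
  d3 = sub(-9, 1) = -10
  d4 = max2(-16, 8) = 8
  d5 = if0(d4=8 -> else branch d1) = -16
  d6 = if0(d5=-16 -> else branch d3) = -10
  d7 = if0(s1=-9 -> else branch d3) = -10
  d8 = if0(s2=8 -> else branch d6) = -10
  d9 = if0(s4=1 -> else branch s2) = 8
  d12 = min2(8, -10) = -10
  d13 = sub(-10, -10) = 0
  d14 = neg(-10) = 10
  d15 = min2(0, 8) = 0
  d16 = if0(s1=-9 -> else branch d14) = 10
  d17 = min2(1, 0) = 0
  d18 = min2(0, 0) = 0
  d19 = if0(d16=10 -> else branch d18) = 0

After the edit, cleaning proceeds:
  d4: stays stale; no demand reaches it after the flip.
  d5: stays stale; no demand reaches it after the flip.
  d6: stays stale; no demand reaches it after the flip.
  d8: a read changed (s2 8->0) — executes, giving -16.
  d9: a read changed (s2 8->0) — executes, giving 0.
  d12: a read changed (d9 8->0) — executes, giving -10 — identical to its old value.
  d13: a read changed (d8 -10->-16) — executes, giving -6.
  d14: dirty, but its reads are unchanged (d12 unchanged); cached 10 stands.
  d15: a read changed (d13 0->-6; s2 8->0) — executes, giving -6.
  d16: dirty, but its reads are unchanged (s1 unchanged, d14 unchanged); cached 10 stands.
  d17: a read changed (d15 0->-6) — executes, giving -6.
  d18: a read changed (d13 0->-6; d17 0->-6) — executes, giving -6.
  d19: a read changed (d18 0->-6) — executes, giving -6.

Note the branch switch — demand abandons d4, d5, d6, which are never re-examined.

The edit dirties: d4, d5, d6, d8, d9, d12, d13, d14, d15, d16, d17, d18, d19.
8 derived signals run: d8, d9, d12, d13, d15, d17, d18, d19.
Cache hits after checking: d14, d16.
Unvisited dirty nodes (no longer demanded): d4, d5, d6.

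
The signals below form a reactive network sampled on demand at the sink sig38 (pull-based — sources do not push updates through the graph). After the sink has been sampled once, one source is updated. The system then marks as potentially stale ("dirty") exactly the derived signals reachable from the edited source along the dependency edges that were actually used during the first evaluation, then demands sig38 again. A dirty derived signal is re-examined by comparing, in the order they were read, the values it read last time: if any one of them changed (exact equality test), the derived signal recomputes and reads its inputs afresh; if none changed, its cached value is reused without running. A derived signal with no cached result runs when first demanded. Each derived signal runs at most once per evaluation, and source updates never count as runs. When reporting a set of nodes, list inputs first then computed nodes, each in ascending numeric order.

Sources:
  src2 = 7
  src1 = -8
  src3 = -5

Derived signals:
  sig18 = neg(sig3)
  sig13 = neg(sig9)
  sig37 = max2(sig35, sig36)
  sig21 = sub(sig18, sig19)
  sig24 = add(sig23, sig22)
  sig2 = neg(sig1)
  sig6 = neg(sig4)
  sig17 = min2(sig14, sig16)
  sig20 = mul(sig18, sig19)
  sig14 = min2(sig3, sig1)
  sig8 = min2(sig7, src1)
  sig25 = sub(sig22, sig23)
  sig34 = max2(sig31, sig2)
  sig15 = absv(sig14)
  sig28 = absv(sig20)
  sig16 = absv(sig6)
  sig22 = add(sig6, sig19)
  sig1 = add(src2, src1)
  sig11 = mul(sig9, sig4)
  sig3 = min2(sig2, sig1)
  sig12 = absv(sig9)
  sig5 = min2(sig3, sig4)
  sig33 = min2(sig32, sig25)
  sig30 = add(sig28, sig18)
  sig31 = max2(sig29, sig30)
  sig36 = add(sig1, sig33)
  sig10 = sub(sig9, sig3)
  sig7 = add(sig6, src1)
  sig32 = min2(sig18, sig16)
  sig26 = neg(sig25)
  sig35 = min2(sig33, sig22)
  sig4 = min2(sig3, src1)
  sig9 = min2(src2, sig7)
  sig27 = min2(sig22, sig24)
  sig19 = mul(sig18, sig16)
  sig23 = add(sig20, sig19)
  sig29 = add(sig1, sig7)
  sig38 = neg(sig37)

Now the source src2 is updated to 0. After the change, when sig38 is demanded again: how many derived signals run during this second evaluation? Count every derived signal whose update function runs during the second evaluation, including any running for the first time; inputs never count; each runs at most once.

Initial pass — values computed on the first demand:
  sig1 = add(7, -8) = -1
  sig2 = neg(-1) = 1
  sig3 = min2(1, -1) = -1
  sig4 = min2(-1, -8) = -8
  sig6 = neg(-8) = 8
  sig16 = absv(8) = 8
  sig18 = neg(-1) = 1
  sig19 = mul(1, 8) = 8
  sig20 = mul(1, 8) = 8
  sig22 = add(8, 8) = 16
  sig23 = add(8, 8) = 16
  sig25 = sub(16, 16) = 0
  sig32 = min2(1, 8) = 1
  sig33 = min2(1, 0) = 0
  sig35 = min2(0, 16) = 0
  sig36 = add(-1, 0) = -1
  sig37 = max2(0, -1) = 0
  sig38 = neg(0) = 0

Second demand — change propagation:
  sig1: re-runs because src2 7->0; new result -8.
  sig2: re-runs because sig1 -1->-8; new result 8.
  sig3: re-runs because sig2 1->8; sig1 -1->-8; new result -8.
  sig4: re-runs because sig3 -1->-8; new result -8 (unchanged).
  sig6: re-examined; everything it read last time is the same (sig4 unchanged) — cache 8 kept, no run.
  sig16: re-examined; everything it read last time is the same (sig6 unchanged) — cache 8 kept, no run.
  sig18: re-runs because sig3 -1->-8; new result 8.
  sig19: re-runs because sig18 1->8; new result 64.
  sig20: re-runs because sig18 1->8; sig19 8->64; new result 512.
  sig22: re-runs because sig19 8->64; new result 72.
  sig23: re-runs because sig20 8->512; sig19 8->64; new result 576.
  sig25: re-runs because sig22 16->72; sig23 16->576; new result -504.
  sig32: re-runs because sig18 1->8; new result 8.
  sig33: re-runs because sig32 1->8; sig25 0->-504; new result -504.
  sig35: re-runs because sig33 0->-504; sig22 16->72; new result -504.
  sig36: re-runs because sig1 -1->-8; sig33 0->-504; new result -512.
  sig37: re-runs because sig35 0->-504; sig36 -1->-512; new result -504.
  sig38: re-runs because sig37 0->-504; new result 504.

The important point: at sig6 every value read last time is unchanged, so the dirty flag clears without a run.

Run set: sig1, sig2, sig3, sig4, sig18, sig19, sig20, sig22, sig23, sig25, sig32, sig33, sig35, sig36, sig37, sig38 (16 run).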